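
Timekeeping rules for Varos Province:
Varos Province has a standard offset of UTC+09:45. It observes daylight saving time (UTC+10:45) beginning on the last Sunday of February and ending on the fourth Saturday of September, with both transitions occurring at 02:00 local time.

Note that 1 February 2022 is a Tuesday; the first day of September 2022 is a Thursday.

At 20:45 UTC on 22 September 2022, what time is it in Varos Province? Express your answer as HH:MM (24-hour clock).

1 February 2022 is a Tuesday, so Sundays fall on 6, 13, 20, 27; the last is February 27.
1 September 2022 is a Thursday, so the first Saturday is September 3 and the fourth is September 24.
At the standard offset (UTC+09:45), 20:45 UTC + 9h45m = 06:30 Varos Province standard time (rolling into the next day, 23 September 2022).
The standard-time date in Varos Province, 23 September 2022, lies within the daylight-saving period (27 February – 24 September), so Varos Province is on daylight time, UTC+10:45.
20:45 UTC + 10h45m = 07:30 local (rolling into the next day, 23 September 2022).

07:30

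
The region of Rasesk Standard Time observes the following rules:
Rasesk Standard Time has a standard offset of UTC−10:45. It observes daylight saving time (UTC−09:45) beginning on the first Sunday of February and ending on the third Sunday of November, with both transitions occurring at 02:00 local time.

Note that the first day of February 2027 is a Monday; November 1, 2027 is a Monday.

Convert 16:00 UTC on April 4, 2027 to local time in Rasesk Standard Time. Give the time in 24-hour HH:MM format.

1 February 2027 is a Monday, so the first Sunday is February 7.
1 November 2027 is a Monday, so the first Sunday is November 7 and the third is November 21.
At the standard offset (UTC−10:45), 16:00 UTC − 10h45m = 05:15 Rasesk Standard Time standard time.
Daylight saving runs 7 February – 21 November; the standard-time date in Rasesk Standard Time, April 4, 2027, is inside that window, so Rasesk Standard Time is at UTC−09:45.
16:00 UTC − 9h45m = 06:15 local.

06:15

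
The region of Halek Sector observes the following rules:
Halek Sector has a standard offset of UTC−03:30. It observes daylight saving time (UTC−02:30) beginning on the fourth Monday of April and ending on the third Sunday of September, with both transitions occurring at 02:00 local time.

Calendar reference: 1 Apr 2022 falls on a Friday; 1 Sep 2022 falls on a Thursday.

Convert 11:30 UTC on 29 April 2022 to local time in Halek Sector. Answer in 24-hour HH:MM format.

09:00

1 April 2022 is a Friday, so the first Monday is April 4 and the fourth is April 25.
1 September 2022 is a Thursday, so the first Sunday is September 4 and the third is September 18.
At the standard offset (UTC−03:30), 11:30 UTC − 3h30m = 08:00 Halek Sector standard time.
Daylight saving runs 25 April – 18 September; the standard-time date in Halek Sector, 29 April 2022, is inside that window, so Halek Sector is at UTC−02:30.
11:30 UTC − 2h30m = 09:00 local.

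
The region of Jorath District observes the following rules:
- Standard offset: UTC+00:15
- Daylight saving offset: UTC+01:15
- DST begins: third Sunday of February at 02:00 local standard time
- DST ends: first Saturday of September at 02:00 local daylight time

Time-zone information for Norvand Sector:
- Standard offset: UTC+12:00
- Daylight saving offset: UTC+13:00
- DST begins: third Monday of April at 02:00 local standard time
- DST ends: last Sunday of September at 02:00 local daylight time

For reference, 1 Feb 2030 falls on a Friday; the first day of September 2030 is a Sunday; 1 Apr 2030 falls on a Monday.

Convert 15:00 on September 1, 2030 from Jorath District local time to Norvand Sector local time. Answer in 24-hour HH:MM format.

1 February 2030 is a Friday, so the first Sunday is February 3 and the third is February 17.
1 September 2030 is a Sunday, so the first Saturday is September 7.
Daylight saving runs 17 February – 7 September; September 1, 2030 is inside that window, so Jorath District is at UTC+01:15.
15:00 Jorath District − 1h15m = 13:45 UTC.
1 April 2030 is a Monday, so the first Monday is April 1 and the third is April 15.
1 September 2030 is a Sunday, so Sundays fall on 1, 8, 15, 22, 29; the last is September 29.
At the standard offset (UTC+12:00), 13:45 UTC + 12h = 01:45 Norvand Sector standard time (rolling into the next day, 2 September 2030).
The standard-time date in Norvand Sector, September 2, 2030, falls between 15 April and 29 September, so daylight saving is in effect and Norvand Sector is at UTC+13:00.
13:45 UTC + 13h = 02:45 Norvand Sector (rolling into the next day, 2 September 2030).

02:45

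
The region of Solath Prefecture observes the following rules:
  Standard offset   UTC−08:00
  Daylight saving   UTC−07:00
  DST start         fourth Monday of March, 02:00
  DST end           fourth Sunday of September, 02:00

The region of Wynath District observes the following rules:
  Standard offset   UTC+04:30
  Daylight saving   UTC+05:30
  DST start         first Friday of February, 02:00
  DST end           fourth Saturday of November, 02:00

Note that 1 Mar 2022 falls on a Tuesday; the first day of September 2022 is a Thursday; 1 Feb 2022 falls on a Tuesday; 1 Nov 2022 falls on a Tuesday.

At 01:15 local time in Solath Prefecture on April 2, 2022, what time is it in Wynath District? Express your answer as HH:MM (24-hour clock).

1 March 2022 is a Tuesday, so the first Monday is March 7 and the fourth is March 28.
1 September 2022 is a Thursday, so the first Sunday is September 4 and the fourth is September 25.
Daylight saving runs 28 March – 25 September; April 2, 2022 is inside that window, so Solath Prefecture is at UTC−07:00.
01:15 Solath Prefecture + 7h = 08:15 UTC.
1 February 2022 is a Tuesday, so the first Friday is February 4.
1 November 2022 is a Tuesday, so the first Saturday is November 5 and the fourth is November 26.
At the standard offset (UTC+04:30), 08:15 UTC + 4h30m = 12:45 Wynath District standard time.
The standard-time date in Wynath District, April 2, 2022, falls between 4 February and 26 November, so daylight saving is in effect and Wynath District is at UTC+05:30.
08:15 UTC + 5h30m = 13:45 Wynath District.

13:45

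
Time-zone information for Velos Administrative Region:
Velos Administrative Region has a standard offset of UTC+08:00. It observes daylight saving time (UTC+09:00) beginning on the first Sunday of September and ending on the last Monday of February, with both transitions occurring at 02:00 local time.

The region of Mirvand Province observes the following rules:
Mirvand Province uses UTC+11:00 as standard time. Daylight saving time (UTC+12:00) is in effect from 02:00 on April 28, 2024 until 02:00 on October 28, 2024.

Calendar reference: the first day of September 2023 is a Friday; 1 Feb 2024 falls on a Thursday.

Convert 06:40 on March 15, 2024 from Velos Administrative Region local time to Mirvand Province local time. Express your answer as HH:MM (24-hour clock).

1 September 2023 is a Friday, so the first Sunday is September 3.
1 February 2024 is a Thursday, so Mondays fall on 5, 12, 19, 26; the last is February 26.
Daylight saving runs 3 September 2023 – 26 February 2024; March 15, 2024 is outside that window, so Velos Administrative Region is on standard time at UTC+08:00.
06:40 Velos Administrative Region − 8h = 22:40 UTC (rolling into the previous day, 14 March 2024).
At the standard offset (UTC+11:00), 22:40 UTC + 11h = 09:40 Mirvand Province standard time (rolling into the next day, 15 March 2024).
The standard-time date in Mirvand Province, March 15, 2024, is outside the daylight-saving period (28 April – 28 October), so Mirvand Province is on standard time, UTC+11:00.
22:40 UTC + 11h = 09:40 Mirvand Province (rolling into the next day, 15 March 2024).

09:40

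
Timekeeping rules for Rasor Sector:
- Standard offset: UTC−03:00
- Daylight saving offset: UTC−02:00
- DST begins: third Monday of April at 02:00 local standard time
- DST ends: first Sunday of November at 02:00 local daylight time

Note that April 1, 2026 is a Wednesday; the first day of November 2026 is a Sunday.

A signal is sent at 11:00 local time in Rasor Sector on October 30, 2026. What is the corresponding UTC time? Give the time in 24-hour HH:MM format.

1 April 2026 is a Wednesday, so the first Monday is April 6 and the third is April 20.
1 November 2026 is a Sunday, so the first Sunday is November 1.
October 30, 2026 falls between 20 April and 1 November, so daylight saving is in effect and Rasor Sector is at UTC−02:00.
11:00 local + 2h = 13:00 UTC.

13:00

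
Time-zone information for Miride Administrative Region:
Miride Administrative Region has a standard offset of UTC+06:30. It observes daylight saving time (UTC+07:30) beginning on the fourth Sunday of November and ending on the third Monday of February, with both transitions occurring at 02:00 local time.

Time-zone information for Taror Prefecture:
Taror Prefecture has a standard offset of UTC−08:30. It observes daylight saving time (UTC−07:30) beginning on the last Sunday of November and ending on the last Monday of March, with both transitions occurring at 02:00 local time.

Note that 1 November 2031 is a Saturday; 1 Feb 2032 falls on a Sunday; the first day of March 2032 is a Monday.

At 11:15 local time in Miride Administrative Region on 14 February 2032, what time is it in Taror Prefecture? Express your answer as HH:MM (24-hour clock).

1 November 2031 is a Saturday, so the first Sunday is November 2 and the fourth is November 23.
1 February 2032 is a Sunday, so the first Monday is February 2 and the third is February 16.
14 February 2032 lies within the daylight-saving period (23 November 2031 – 16 February 2032), so Miride Administrative Region is on daylight time, UTC+07:30.
11:15 Miride Administrative Region − 7h30m = 03:45 UTC.
1 November 2031 is a Saturday, so Sundays fall on 2, 9, 16, 23, 30; the last is November 30.
1 March 2032 is a Monday, so Mondays fall on 1, 8, 15, 22, 29; the last is March 29.
At the standard offset (UTC−08:30), 03:45 UTC − 8h30m = 19:15 Taror Prefecture standard time (rolling into the previous day, 13 February 2032).
The standard-time date in Taror Prefecture, 13 February 2032, lies within the daylight-saving period (30 November 2031 – 29 March 2032), so Taror Prefecture is on daylight time, UTC−07:30.
03:45 UTC − 7h30m = 20:15 Taror Prefecture (rolling into the previous day, 13 February 2032).

20:15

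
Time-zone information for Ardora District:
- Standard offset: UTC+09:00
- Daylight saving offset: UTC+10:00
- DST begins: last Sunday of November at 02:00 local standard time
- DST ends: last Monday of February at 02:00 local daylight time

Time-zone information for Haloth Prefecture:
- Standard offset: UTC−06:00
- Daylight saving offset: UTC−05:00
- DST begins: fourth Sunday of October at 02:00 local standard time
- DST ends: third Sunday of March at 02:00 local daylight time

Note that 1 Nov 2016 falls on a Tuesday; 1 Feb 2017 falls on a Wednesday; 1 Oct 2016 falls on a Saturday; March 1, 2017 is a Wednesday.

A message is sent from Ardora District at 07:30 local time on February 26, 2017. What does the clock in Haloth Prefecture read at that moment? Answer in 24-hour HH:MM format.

1 November 2016 is a Tuesday, so Sundays fall on 6, 13, 20, 27; the last is November 27.
1 February 2017 is a Wednesday, so Mondays fall on 6, 13, 20, 27; the last is February 27.
Daylight saving runs 27 November 2016 – 27 February 2017; February 26, 2017 is inside that window, so Ardora District is at UTC+10:00.
07:30 Ardora District − 10h = 21:30 UTC (rolling into the previous day, 25 February 2017).
1 October 2016 is a Saturday, so the first Sunday is October 2 and the fourth is October 23.
1 March 2017 is a Wednesday, so the first Sunday is March 5 and the third is March 19.
At the standard offset (UTC−06:00), 21:30 UTC − 6h = 15:30 Haloth Prefecture standard time.
Daylight saving runs 23 October 2016 – 19 March 2017; the standard-time date in Haloth Prefecture, February 25, 2017, is inside that window, so Haloth Prefecture is at UTC−05:00.
21:30 UTC − 5h = 16:30 Haloth Prefecture.

16:30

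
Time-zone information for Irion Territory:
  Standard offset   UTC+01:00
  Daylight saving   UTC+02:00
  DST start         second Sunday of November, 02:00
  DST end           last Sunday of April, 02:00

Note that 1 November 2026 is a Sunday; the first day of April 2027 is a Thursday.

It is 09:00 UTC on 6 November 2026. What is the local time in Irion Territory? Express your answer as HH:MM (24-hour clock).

10:00

1 November 2026 is a Sunday, so the first Sunday is November 1 and the second is November 8.
1 April 2027 is a Thursday, so Sundays fall on 4, 11, 18, 25; the last is April 25.
At the standard offset (UTC+01:00), 09:00 UTC + 1h = 10:00 Irion Territory standard time.
The standard-time date in Irion Territory, 6 November 2026, does not fall between 8 November 2026 and 25 April 2027, so daylight saving is not in effect and Irion Territory is at UTC+01:00.
09:00 UTC + 1h = 10:00 local.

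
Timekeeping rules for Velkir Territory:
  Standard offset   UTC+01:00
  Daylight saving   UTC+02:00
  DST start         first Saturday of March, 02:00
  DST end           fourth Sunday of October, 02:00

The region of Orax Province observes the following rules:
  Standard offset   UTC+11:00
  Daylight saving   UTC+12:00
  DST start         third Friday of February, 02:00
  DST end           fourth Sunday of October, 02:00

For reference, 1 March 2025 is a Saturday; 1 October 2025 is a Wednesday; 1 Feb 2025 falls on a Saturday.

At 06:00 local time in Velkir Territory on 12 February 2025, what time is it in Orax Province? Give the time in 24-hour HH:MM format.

1 March 2025 is a Saturday, so the first Saturday is March 1.
1 October 2025 is a Wednesday, so the first Sunday is October 5 and the fourth is October 26.
12 February 2025 is outside the daylight-saving period (1 March – 26 October), so Velkir Territory is on standard time, UTC+01:00.
06:00 Velkir Territory − 1h = 05:00 UTC.
1 February 2025 is a Saturday, so the first Friday is February 7 and the third is February 21.
1 October 2025 is a Wednesday, so the first Sunday is October 5 and the fourth is October 26.
At the standard offset (UTC+11:00), 05:00 UTC + 11h = 16:00 Orax Province standard time.
The standard-time date in Orax Province, 12 February 2025, is outside the daylight-saving period (21 February – 26 October), so Orax Province is on standard time, UTC+11:00.
05:00 UTC + 11h = 16:00 Orax Province.

16:00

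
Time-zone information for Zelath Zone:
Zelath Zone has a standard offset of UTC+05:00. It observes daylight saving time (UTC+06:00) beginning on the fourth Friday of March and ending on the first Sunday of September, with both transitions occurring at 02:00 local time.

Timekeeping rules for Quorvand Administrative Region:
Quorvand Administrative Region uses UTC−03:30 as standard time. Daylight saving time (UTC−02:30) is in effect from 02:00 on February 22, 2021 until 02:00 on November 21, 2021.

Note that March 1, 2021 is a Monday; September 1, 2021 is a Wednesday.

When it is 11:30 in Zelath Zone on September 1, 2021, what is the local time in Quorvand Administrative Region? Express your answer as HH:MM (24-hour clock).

1 March 2021 is a Monday, so the first Friday is March 5 and the fourth is March 26.
1 September 2021 is a Wednesday, so the first Sunday is September 5.
September 1, 2021 lies within the daylight-saving period (26 March – 5 September), so Zelath Zone is on daylight time, UTC+06:00.
11:30 Zelath Zone − 6h = 05:30 UTC.
At the standard offset (UTC−03:30), 05:30 UTC − 3h30m = 02:00 Quorvand Administrative Region standard time.
Daylight saving runs 22 February – 21 November; the standard-time date in Quorvand Administrative Region, September 1, 2021, is inside that window, so Quorvand Administrative Region is at UTC−02:30.
05:30 UTC − 2h30m = 03:00 Quorvand Administrative Region.

03:00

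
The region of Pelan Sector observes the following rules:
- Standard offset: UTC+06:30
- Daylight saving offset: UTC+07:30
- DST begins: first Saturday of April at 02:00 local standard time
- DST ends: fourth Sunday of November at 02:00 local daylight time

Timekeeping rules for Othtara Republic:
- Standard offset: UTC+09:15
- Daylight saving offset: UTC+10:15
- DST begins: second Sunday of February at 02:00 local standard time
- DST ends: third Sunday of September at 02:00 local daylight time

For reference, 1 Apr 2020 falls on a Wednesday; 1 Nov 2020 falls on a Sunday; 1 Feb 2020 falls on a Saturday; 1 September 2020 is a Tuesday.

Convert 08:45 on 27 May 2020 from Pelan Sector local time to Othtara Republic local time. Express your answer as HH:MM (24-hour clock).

1 April 2020 is a Wednesday, so the first Saturday is April 4.
1 November 2020 is a Sunday, so the first Sunday is November 1 and the fourth is November 22.
27 May 2020 falls between 4 April and 22 November, so daylight saving is in effect and Pelan Sector is at UTC+07:30.
08:45 Pelan Sector − 7h30m = 01:15 UTC.
1 February 2020 is a Saturday, so the first Sunday is February 2 and the second is February 9.
1 September 2020 is a Tuesday, so the first Sunday is September 6 and the third is September 20.
At the standard offset (UTC+09:15), 01:15 UTC + 9h15m = 10:30 Othtara Republic standard time.
The standard-time date in Othtara Republic, 27 May 2020, falls between 9 February and 20 September, so daylight saving is in effect and Othtara Republic is at UTC+10:15.
01:15 UTC + 10h15m = 11:30 Othtara Republic.

11:30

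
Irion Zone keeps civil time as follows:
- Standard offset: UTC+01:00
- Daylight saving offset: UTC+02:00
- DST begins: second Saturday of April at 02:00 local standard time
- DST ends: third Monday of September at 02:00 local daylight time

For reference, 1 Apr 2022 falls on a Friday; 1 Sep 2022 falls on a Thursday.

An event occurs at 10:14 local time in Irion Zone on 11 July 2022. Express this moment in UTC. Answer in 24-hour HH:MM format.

1 April 2022 is a Friday, so the first Saturday is April 2 and the second is April 9.
1 September 2022 is a Thursday, so the first Monday is September 5 and the third is September 19.
Daylight saving runs 9 April – 19 September; 11 July 2022 is inside that window, so Irion Zone is at UTC+02:00.
10:14 local − 2h = 08:14 UTC.

08:14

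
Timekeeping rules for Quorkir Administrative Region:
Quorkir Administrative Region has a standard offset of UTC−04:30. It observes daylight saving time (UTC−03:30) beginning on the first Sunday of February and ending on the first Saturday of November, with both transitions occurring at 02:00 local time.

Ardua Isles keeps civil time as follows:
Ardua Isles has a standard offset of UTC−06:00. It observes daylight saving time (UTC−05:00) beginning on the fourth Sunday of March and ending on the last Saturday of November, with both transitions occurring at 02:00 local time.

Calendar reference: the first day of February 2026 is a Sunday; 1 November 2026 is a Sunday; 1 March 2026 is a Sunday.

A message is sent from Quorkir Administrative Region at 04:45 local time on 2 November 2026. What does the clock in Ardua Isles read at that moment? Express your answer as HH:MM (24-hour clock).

1 February 2026 is a Sunday, so the first Sunday is February 1.
1 November 2026 is a Sunday, so the first Saturday is November 7.
Daylight saving runs 1 February – 7 November; 2 November 2026 is inside that window, so Quorkir Administrative Region is at UTC−03:30.
04:45 Quorkir Administrative Region + 3h30m = 08:15 UTC.
1 March 2026 is a Sunday, so the first Sunday is March 1 and the fourth is March 22.
1 November 2026 is a Sunday, so Saturdays fall on 7, 14, 21, 28; the last is November 28.
At the standard offset (UTC−06:00), 08:15 UTC − 6h = 02:15 Ardua Isles standard time.
Daylight saving runs 22 March – 28 November; the standard-time date in Ardua Isles, 2 November 2026, is inside that window, so Ardua Isles is at UTC−05:00.
08:15 UTC − 5h = 03:15 Ardua Isles.

03:15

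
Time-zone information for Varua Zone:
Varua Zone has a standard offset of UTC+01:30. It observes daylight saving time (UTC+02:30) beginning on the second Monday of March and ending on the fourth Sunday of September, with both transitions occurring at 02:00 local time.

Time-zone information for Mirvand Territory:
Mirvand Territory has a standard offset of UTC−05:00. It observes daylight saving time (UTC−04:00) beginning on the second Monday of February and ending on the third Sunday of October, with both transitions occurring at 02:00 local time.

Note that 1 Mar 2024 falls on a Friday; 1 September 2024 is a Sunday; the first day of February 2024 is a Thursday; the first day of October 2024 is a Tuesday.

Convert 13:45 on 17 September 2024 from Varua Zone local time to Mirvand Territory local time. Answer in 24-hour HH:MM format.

1 March 2024 is a Friday, so the first Monday is March 4 and the second is March 11.
1 September 2024 is a Sunday, so the first Sunday is September 1 and the fourth is September 22.
17 September 2024 falls between 11 March and 22 September, so daylight saving is in effect and Varua Zone is at UTC+02:30.
13:45 Varua Zone − 2h30m = 11:15 UTC.
1 February 2024 is a Thursday, so the first Monday is February 5 and the second is February 12.
1 October 2024 is a Tuesday, so the first Sunday is October 6 and the third is October 20.
At the standard offset (UTC−05:00), 11:15 UTC − 5h = 06:15 Mirvand Territory standard time.
The standard-time date in Mirvand Territory, 17 September 2024, falls between 12 February and 20 October, so daylight saving is in effect and Mirvand Territory is at UTC−04:00.
11:15 UTC − 4h = 07:15 Mirvand Territory.

07:15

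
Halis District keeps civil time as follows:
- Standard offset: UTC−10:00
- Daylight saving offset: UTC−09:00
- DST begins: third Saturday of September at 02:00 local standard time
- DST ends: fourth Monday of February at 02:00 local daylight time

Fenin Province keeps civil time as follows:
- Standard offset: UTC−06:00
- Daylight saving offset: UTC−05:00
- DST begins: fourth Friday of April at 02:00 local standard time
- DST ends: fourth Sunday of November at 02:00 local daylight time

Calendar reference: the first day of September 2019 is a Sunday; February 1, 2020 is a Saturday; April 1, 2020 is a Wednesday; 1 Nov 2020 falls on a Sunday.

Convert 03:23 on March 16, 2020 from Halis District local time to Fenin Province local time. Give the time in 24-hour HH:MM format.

07:23

1 September 2019 is a Sunday, so the first Saturday is September 7 and the third is September 21.
1 February 2020 is a Saturday, so the first Monday is February 3 and the fourth is February 24.
March 16, 2020 does not fall between 21 September 2019 and 24 February 2020, so daylight saving is not in effect and Halis District is at UTC−10:00.
03:23 Halis District + 10h = 13:23 UTC.
1 April 2020 is a Wednesday, so the first Friday is April 3 and the fourth is April 24.
1 November 2020 is a Sunday, so the first Sunday is November 1 and the fourth is November 22.
At the standard offset (UTC−06:00), 13:23 UTC − 6h = 07:23 Fenin Province standard time.
The standard-time date in Fenin Province, March 16, 2020, is outside the daylight-saving period (24 April – 22 November), so Fenin Province is on standard time, UTC−06:00.
13:23 UTC − 6h = 07:23 Fenin Province.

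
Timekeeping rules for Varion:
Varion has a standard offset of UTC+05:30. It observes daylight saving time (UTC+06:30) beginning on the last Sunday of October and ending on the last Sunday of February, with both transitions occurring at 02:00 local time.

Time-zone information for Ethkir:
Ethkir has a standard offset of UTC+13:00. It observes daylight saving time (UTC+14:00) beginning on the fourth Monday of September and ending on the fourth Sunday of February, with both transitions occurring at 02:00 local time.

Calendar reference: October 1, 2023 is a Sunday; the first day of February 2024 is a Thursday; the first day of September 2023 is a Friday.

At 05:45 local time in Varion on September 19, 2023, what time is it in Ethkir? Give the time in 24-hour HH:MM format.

13:15

1 October 2023 is a Sunday, so Sundays fall on 1, 8, 15, 22, 29; the last is October 29.
1 February 2024 is a Thursday, so Sundays fall on 4, 11, 18, 25; the last is February 25.
September 19, 2023 is outside the daylight-saving period (29 October 2023 – 25 February 2024), so Varion is on standard time, UTC+05:30.
05:45 Varion − 5h30m = 00:15 UTC.
1 September 2023 is a Friday, so the first Monday is September 4 and the fourth is September 25.
1 February 2024 is a Thursday, so the first Sunday is February 4 and the fourth is February 25.
At the standard offset (UTC+13:00), 00:15 UTC + 13h = 13:15 Ethkir standard time.
The standard-time date in Ethkir, September 19, 2023, does not fall between 25 September 2023 and 25 February 2024, so daylight saving is not in effect and Ethkir is at UTC+13:00.
00:15 UTC + 13h = 13:15 Ethkir.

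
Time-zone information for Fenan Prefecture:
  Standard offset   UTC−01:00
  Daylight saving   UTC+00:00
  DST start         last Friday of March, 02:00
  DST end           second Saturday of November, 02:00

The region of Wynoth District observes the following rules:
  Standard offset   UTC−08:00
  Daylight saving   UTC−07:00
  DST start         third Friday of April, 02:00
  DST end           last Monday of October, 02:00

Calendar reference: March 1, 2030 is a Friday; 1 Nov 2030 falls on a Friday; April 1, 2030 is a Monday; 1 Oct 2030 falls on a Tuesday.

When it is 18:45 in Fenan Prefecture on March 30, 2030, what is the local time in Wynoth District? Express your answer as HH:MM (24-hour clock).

10:45

1 March 2030 is a Friday, so Fridays fall on 1, 8, 15, 22, 29; the last is March 29.
1 November 2030 is a Friday, so the first Saturday is November 2 and the second is November 9.
March 30, 2030 lies within the daylight-saving period (29 March – 9 November), so Fenan Prefecture is on daylight time, UTC+00:00.
18:45 Fenan Prefecture − 0h = 18:45 UTC.
1 April 2030 is a Monday, so the first Friday is April 5 and the third is April 19.
1 October 2030 is a Tuesday, so Mondays fall on 7, 14, 21, 28; the last is October 28.
At the standard offset (UTC−08:00), 18:45 UTC − 8h = 10:45 Wynoth District standard time.
Daylight saving runs 19 April – 28 October; the standard-time date in Wynoth District, March 30, 2030, is outside that window, so Wynoth District is on standard time at UTC−08:00.
18:45 UTC − 8h = 10:45 Wynoth District.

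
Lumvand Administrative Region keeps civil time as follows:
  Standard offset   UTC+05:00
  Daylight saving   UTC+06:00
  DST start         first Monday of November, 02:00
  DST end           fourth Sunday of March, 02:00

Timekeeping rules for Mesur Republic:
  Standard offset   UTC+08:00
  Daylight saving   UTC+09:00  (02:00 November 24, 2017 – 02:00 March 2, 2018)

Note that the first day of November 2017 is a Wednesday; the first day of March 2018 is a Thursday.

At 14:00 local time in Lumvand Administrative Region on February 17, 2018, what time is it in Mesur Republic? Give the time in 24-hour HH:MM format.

17:00

1 November 2017 is a Wednesday, so the first Monday is November 6.
1 March 2018 is a Thursday, so the first Sunday is March 4 and the fourth is March 25.
February 17, 2018 falls between 6 November 2017 and 25 March 2018, so daylight saving is in effect and Lumvand Administrative Region is at UTC+06:00.
14:00 Lumvand Administrative Region − 6h = 08:00 UTC.
At the standard offset (UTC+08:00), 08:00 UTC + 8h = 16:00 Mesur Republic standard time.
Daylight saving runs 24 November 2017 – 2 March 2018; the standard-time date in Mesur Republic, February 17, 2018, is inside that window, so Mesur Republic is at UTC+09:00.
08:00 UTC + 9h = 17:00 Mesur Republic.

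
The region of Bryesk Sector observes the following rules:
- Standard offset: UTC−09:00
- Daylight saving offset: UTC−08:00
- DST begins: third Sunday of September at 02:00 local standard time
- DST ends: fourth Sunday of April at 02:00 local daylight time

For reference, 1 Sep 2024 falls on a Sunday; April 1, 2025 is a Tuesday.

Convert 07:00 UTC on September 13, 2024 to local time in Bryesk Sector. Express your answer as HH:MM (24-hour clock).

1 September 2024 is a Sunday, so the first Sunday is September 1 and the third is September 15.
1 April 2025 is a Tuesday, so the first Sunday is April 6 and the fourth is April 27.
At the standard offset (UTC−09:00), 07:00 UTC − 9h = 22:00 Bryesk Sector standard time (rolling into the previous day, 12 September 2024).
The standard-time date in Bryesk Sector, September 12, 2024, is outside the daylight-saving period (15 September 2024 – 27 April 2025), so Bryesk Sector is on standard time, UTC−09:00.
07:00 UTC − 9h = 22:00 local (rolling into the previous day, 12 September 2024).

22:00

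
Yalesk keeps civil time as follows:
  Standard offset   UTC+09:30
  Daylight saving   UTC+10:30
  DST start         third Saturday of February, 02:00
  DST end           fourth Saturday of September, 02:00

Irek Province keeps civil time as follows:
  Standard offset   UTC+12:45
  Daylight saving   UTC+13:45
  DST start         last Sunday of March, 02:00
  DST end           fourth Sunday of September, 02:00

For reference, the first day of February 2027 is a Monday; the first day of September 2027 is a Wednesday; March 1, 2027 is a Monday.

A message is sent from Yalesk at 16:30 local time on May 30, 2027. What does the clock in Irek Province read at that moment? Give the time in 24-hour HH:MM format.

19:45

1 February 2027 is a Monday, so the first Saturday is February 6 and the third is February 20.
1 September 2027 is a Wednesday, so the first Saturday is September 4 and the fourth is September 25.
May 30, 2027 lies within the daylight-saving period (20 February – 25 September), so Yalesk is on daylight time, UTC+10:30.
16:30 Yalesk − 10h30m = 06:00 UTC.
1 March 2027 is a Monday, so Sundays fall on 7, 14, 21, 28; the last is March 28.
1 September 2027 is a Wednesday, so the first Sunday is September 5 and the fourth is September 26.
At the standard offset (UTC+12:45), 06:00 UTC + 12h45m = 18:45 Irek Province standard time.
The standard-time date in Irek Province, May 30, 2027, lies within the daylight-saving period (28 March – 26 September), so Irek Province is on daylight time, UTC+13:45.
06:00 UTC + 13h45m = 19:45 Irek Province.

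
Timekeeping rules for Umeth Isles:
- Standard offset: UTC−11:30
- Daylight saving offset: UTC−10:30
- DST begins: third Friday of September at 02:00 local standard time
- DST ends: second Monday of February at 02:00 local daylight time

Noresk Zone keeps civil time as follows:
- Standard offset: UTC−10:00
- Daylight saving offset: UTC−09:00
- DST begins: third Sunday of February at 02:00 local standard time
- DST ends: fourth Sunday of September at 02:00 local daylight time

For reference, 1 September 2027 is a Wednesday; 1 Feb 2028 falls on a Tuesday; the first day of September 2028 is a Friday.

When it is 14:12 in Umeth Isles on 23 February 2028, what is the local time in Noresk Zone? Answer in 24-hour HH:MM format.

1 September 2027 is a Wednesday, so the first Friday is September 3 and the third is September 17.
1 February 2028 is a Tuesday, so the first Monday is February 7 and the second is February 14.
23 February 2028 is outside the daylight-saving period (17 September 2027 – 14 February 2028), so Umeth Isles is on standard time, UTC−11:30.
14:12 Umeth Isles + 11h30m = 01:42 UTC (rolling into the next day, 24 February 2028).
1 February 2028 is a Tuesday, so the first Sunday is February 6 and the third is February 20.
1 September 2028 is a Friday, so the first Sunday is September 3 and the fourth is September 24.
At the standard offset (UTC−10:00), 01:42 UTC − 10h = 15:42 Noresk Zone standard time (rolling into the previous day, 23 February 2028).
The standard-time date in Noresk Zone, 23 February 2028, falls between 20 February and 24 September, so daylight saving is in effect and Noresk Zone is at UTC−09:00.
01:42 UTC − 9h = 16:42 Noresk Zone (rolling into the previous day, 23 February 2028).

16:42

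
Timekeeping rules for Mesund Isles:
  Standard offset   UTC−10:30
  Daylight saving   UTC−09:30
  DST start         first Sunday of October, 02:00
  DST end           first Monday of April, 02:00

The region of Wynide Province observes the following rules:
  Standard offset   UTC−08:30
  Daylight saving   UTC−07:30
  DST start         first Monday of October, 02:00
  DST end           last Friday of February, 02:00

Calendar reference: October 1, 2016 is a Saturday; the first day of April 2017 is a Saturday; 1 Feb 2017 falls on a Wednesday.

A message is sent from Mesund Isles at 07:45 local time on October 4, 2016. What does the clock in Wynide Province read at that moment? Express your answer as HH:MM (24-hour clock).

09:45

1 October 2016 is a Saturday, so the first Sunday is October 2.
1 April 2017 is a Saturday, so the first Monday is April 3.
October 4, 2016 lies within the daylight-saving period (2 October 2016 – 3 April 2017), so Mesund Isles is on daylight time, UTC−09:30.
07:45 Mesund Isles + 9h30m = 17:15 UTC.
1 October 2016 is a Saturday, so the first Monday is October 3.
1 February 2017 is a Wednesday, so Fridays fall on 3, 10, 17, 24; the last is February 24.
At the standard offset (UTC−08:30), 17:15 UTC − 8h30m = 08:45 Wynide Province standard time.
The standard-time date in Wynide Province, October 4, 2016, falls between 3 October 2016 and 24 February 2017, so daylight saving is in effect and Wynide Province is at UTC−07:30.
17:15 UTC − 7h30m = 09:45 Wynide Province.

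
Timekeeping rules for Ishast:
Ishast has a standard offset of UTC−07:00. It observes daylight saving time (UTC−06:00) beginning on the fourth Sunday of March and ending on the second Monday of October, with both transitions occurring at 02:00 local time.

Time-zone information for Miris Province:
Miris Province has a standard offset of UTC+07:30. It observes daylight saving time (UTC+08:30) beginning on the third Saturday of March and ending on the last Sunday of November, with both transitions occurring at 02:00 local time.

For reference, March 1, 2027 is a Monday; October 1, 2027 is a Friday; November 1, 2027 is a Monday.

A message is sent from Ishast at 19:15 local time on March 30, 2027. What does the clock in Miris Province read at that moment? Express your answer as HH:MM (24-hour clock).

1 March 2027 is a Monday, so the first Sunday is March 7 and the fourth is March 28.
1 October 2027 is a Friday, so the first Monday is October 4 and the second is October 11.
Daylight saving runs 28 March – 11 October; March 30, 2027 is inside that window, so Ishast is at UTC−06:00.
19:15 Ishast + 6h = 01:15 UTC (rolling into the next day, 31 March 2027).
1 March 2027 is a Monday, so the first Saturday is March 6 and the third is March 20.
1 November 2027 is a Monday, so Sundays fall on 7, 14, 21, 28; the last is November 28.
At the standard offset (UTC+07:30), 01:15 UTC + 7h30m = 08:45 Miris Province standard time.
The standard-time date in Miris Province, March 31, 2027, falls between 20 March and 28 November, so daylight saving is in effect and Miris Province is at UTC+08:30.
01:15 UTC + 8h30m = 09:45 Miris Province.

09:45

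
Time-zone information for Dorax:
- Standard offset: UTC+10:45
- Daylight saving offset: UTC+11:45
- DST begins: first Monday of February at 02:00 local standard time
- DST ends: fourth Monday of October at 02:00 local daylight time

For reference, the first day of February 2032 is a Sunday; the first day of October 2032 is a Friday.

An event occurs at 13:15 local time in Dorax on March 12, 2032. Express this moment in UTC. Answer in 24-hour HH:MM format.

01:30

1 February 2032 is a Sunday, so the first Monday is February 2.
1 October 2032 is a Friday, so the first Monday is October 4 and the fourth is October 25.
Daylight saving runs 2 February – 25 October; March 12, 2032 is inside that window, so Dorax is at UTC+11:45.
13:15 local − 11h45m = 01:30 UTC.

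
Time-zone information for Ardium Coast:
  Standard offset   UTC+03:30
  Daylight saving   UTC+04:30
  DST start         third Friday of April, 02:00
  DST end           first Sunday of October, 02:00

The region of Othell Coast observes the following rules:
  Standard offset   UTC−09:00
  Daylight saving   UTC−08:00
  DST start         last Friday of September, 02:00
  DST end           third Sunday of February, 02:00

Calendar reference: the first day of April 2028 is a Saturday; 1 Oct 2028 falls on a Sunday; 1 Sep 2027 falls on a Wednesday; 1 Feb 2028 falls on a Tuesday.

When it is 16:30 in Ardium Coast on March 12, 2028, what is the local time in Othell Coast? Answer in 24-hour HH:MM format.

04:00

1 April 2028 is a Saturday, so the first Friday is April 7 and the third is April 21.
1 October 2028 is a Sunday, so the first Sunday is October 1.
March 12, 2028 does not fall between 21 April and 1 October, so daylight saving is not in effect and Ardium Coast is at UTC+03:30.
16:30 Ardium Coast − 3h30m = 13:00 UTC.
1 September 2027 is a Wednesday, so Fridays fall on 3, 10, 17, 24; the last is September 24.
1 February 2028 is a Tuesday, so the first Sunday is February 6 and the third is February 20.
At the standard offset (UTC−09:00), 13:00 UTC − 9h = 04:00 Othell Coast standard time.
The standard-time date in Othell Coast, March 12, 2028, does not fall between 24 September 2027 and 20 February 2028, so daylight saving is not in effect and Othell Coast is at UTC−09:00.
13:00 UTC − 9h = 04:00 Othell Coast.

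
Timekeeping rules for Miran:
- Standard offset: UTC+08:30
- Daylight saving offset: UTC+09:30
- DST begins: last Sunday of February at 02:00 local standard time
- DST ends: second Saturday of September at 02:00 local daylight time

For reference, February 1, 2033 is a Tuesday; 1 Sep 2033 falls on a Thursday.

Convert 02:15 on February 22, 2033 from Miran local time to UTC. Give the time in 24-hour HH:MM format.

17:45

1 February 2033 is a Tuesday, so Sundays fall on 6, 13, 20, 27; the last is February 27.
1 September 2033 is a Thursday, so the first Saturday is September 3 and the second is September 10.
Daylight saving runs 27 February – 10 September; February 22, 2033 is outside that window, so Miran is on standard time at UTC+08:30.
02:15 local − 8h30m = 17:45 UTC (rolling into the previous day, 21 February 2033).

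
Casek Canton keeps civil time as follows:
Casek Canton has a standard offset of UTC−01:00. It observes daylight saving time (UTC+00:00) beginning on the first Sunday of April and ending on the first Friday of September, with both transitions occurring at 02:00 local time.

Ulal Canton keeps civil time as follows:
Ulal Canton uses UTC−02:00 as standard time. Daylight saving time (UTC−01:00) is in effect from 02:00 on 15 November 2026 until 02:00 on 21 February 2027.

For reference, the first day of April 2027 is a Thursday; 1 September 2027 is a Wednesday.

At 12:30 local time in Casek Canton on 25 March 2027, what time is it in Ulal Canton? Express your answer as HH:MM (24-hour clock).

1 April 2027 is a Thursday, so the first Sunday is April 4.
1 September 2027 is a Wednesday, so the first Friday is September 3.
Daylight saving runs 4 April – 3 September; 25 March 2027 is outside that window, so Casek Canton is on standard time at UTC−01:00.
12:30 Casek Canton + 1h = 13:30 UTC.
At the standard offset (UTC−02:00), 13:30 UTC − 2h = 11:30 Ulal Canton standard time.
The standard-time date in Ulal Canton, 25 March 2027, does not fall between 15 November 2026 and 21 February 2027, so daylight saving is not in effect and Ulal Canton is at UTC−02:00.
13:30 UTC − 2h = 11:30 Ulal Canton.

11:30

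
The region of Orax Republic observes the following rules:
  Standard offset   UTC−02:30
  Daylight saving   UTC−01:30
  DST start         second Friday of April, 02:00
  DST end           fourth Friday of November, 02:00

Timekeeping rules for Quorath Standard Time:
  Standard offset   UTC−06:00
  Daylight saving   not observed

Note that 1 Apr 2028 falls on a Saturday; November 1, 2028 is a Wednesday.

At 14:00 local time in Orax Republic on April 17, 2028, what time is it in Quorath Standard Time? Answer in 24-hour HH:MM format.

09:30

1 April 2028 is a Saturday, so the first Friday is April 7 and the second is April 14.
1 November 2028 is a Wednesday, so the first Friday is November 3 and the fourth is November 24.
Daylight saving runs 14 April – 24 November; April 17, 2028 is inside that window, so Orax Republic is at UTC−01:30.
14:00 Orax Republic + 1h30m = 15:30 UTC.
Quorath Standard Time has no daylight saving, so its offset is UTC−06:00 year-round.
15:30 UTC − 6h = 09:30 Quorath Standard Time.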